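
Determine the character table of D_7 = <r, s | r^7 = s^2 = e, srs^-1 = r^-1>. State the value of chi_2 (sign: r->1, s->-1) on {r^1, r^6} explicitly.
Conjugacy classes: {e} of size 1, {r^1, r^6} of size 2, {r^2, r^5} of size 2, {r^3, r^4} of size 2, {s, sr, ..., sr^6} of size 7.
Character table:
  irrep \ class              {e} (size 1)  {r^1, r^6} (size 2)  {r^2, r^5} (size 2)  {r^3, r^4} (size 2)  {s, sr, ..., sr^6} (size 7)
  chi_1 (triv)               1             1                    1                    1                    1                          
  chi_2 (sign: r->1, s->-1)  1             1                    1                    1                    -1                         
  chi_3 (2d, j=1)            2             2*cos(2*pi/7)        -2*cos(3*pi/7)       -2*cos(pi/7)         0                          
  chi_4 (2d, j=2)            2             -2*cos(3*pi/7)       -2*cos(pi/7)         2*cos(2*pi/7)        0                          
  chi_5 (2d, j=3)            2             -2*cos(pi/7)         2*cos(2*pi/7)        -2*cos(3*pi/7)       0                          

Spot check: chi_2 (sign: r->1, s->-1) on {r^1, r^6} = 1.

Working: D_7 has order 2*7 = 14 with 5 conjugacy classes, hence 5 irreducibles. Sum of squared dims 1 + 1 + 4 + 4 + 4 = 14 = |G|. Linear characters come from the abelianisation; the 2-dimensional irreps have character r^k -> 2*cos(2*pi*j*k/7), reflections -> 0.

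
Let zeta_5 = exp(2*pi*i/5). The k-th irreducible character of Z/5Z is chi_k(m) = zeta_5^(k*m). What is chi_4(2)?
chi_4(2) = zeta_5^8 = exp(-4*I*pi/5)

Explanation: chi_4(2) = zeta_5^(4*2) = zeta_5^8. Since zeta_5^5 = 1, this equals zeta_5^3 = exp(2*pi*i*3/5) = exp(-4*I*pi/5).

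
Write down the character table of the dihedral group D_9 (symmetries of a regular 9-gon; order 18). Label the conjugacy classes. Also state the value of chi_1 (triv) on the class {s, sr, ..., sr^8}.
Conjugacy classes: {e} of size 1, {r^1, r^8} of size 2, {r^2, r^7} of size 2, {r^3, r^6} of size 2, {r^4, r^5} of size 2, {s, sr, ..., sr^8} of size 9.
Character table:
  irrep \ class              {e} (size 1)  {r^1, r^8} (size 2)  {r^2, r^7} (size 2)  {r^3, r^6} (size 2)  {r^4, r^5} (size 2)  {s, sr, ..., sr^8} (size 9)
  chi_1 (triv)               1             1                    1                    1                    1                    1                          
  chi_2 (sign: r->1, s->-1)  1             1                    1                    1                    1                    -1                         
  chi_3 (2d, j=1)            2             2*cos(2*pi/9)        2*cos(4*pi/9)        -1                   -2*cos(pi/9)         0                          
  chi_4 (2d, j=2)            2             2*cos(4*pi/9)        -2*cos(pi/9)         -1                   2*cos(2*pi/9)        0                          
  chi_5 (2d, j=3)            2             -1                   -1                   2                    -1                   0                          
  chi_6 (2d, j=4)            2             -2*cos(pi/9)         2*cos(2*pi/9)        -1                   2*cos(4*pi/9)        0                          

Spot check: chi_1 (triv) on {s, sr, ..., sr^8} = 1.

Proof sketch: D_9 has order 2*9 = 18 with 6 conjugacy classes, hence 6 irreducibles. Sum of squared dims 1 + 1 + 4 + 4 + 4 + 4 = 18 = |G|. Linear characters come from the abelianisation; the 2-dimensional irreps have character r^k -> 2*cos(2*pi*j*k/9), reflections -> 0.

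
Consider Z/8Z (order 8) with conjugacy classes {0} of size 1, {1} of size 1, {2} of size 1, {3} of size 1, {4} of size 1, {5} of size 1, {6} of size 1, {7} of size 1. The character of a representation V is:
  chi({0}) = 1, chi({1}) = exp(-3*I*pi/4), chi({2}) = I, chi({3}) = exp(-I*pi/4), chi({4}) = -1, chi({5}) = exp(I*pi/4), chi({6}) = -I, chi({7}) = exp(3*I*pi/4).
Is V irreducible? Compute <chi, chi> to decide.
Irreducible: <chi, chi> = 1.

Working: <chi, chi> = (1/|G|) sum_C |C| * |chi(C)|^2 = (1/8)[1*|1|^2 + 1*|exp(-3*I*pi/4)|^2 + 1*|I|^2 + 1*|exp(-I*pi/4)|^2 + 1*|-1|^2 + 1*|exp(I*pi/4)|^2 + 1*|-I|^2 + 1*|exp(3*I*pi/4)|^2]
  = (1/8)[(1) + (1) + (1) + (1) + (1) + (1) + (1) + (1)] = 8/8 = 1.
(Exp terms are combined using exp(i*s)*conj(exp(i*t)) = exp(i*(s-t)), and sums of them are collapsed using the identity that for every m > 1 the m distinct m-th roots of unity sum to 0, e.g. 1 + exp(2*I*pi/3) + exp(-2*I*pi/3) = 0.)
A character is irreducible iff <chi, chi> = 1, so this representation is irreducible.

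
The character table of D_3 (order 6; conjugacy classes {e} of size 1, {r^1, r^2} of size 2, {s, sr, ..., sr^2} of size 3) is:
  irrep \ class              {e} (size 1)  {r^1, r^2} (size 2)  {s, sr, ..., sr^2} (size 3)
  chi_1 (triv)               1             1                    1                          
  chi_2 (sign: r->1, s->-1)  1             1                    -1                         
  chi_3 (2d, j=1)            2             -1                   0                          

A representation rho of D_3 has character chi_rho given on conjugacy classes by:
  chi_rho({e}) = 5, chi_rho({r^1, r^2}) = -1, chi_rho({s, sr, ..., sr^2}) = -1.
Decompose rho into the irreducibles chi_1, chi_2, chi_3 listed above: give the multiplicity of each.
Multiplicities: chi_1: 0, chi_2: 1, chi_3: 2.

Details: Use <chi_rho, chi> = (1/|G|) sum_C |C| * chi_rho(C) * conj(chi(C)) with |G| = 6 for each irreducible chi in the table:
  <chi_rho, chi_1> = (1/6)[1*(5)*conj(1) + 2*(-1)*conj(1) + 3*(-1)*conj(1)]
      = (1/6)[(5) + (-2) + (-3)] = 0/6 = 0
  <chi_rho, chi_2> = (1/6)[1*(5)*conj(1) + 2*(-1)*conj(1) + 3*(-1)*conj(-1)]
      = (1/6)[(5) + (-2) + (3)] = 6/6 = 1
  <chi_rho, chi_3> = (1/6)[1*(5)*conj(2) + 2*(-1)*conj(-1) + 3*(-1)*conj(0)]
      = (1/6)[(10) + (2) + (0)] = 12/6 = 2
Dimension check: dim(rho) = sum (mult * dim) = 0*1 + 1*1 + 2*2 = 5 = chi_rho(e) = 5.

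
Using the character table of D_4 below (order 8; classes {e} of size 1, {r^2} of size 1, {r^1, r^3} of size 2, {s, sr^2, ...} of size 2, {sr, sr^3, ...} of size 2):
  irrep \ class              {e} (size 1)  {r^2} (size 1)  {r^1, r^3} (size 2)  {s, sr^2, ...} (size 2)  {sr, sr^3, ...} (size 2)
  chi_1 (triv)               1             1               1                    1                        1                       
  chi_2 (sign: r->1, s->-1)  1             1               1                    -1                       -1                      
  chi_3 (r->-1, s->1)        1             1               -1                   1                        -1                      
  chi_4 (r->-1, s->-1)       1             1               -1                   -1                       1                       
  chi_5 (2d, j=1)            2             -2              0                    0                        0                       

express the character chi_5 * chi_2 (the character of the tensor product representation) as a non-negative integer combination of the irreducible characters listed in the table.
chi_5 tensor chi_2 = chi_5 (all other irreducibles have multiplicity 0).

The character of a tensor product is the pointwise product (chi_5 * chi_2)(C) = chi_5(C) * chi_2(C):
  {e}: (2)*(1), {r^2}: (-2)*(1), {r^1, r^3}: (0)*(1), {s, sr^2, ...}: (0)*(-1), {sr, sr^3, ...}: (0)*(-1)
so (chi_5 * chi_2) takes values
  {e} -> 2, {r^2} -> -2, {r^1, r^3} -> 0, {s, sr^2, ...} -> 0, {sr, sr^3, ...} -> 0.
Now take the inner product of this character with each irreducible chi from the table, <chi_5*chi_2, chi> = (1/8) sum_C |C| (chi_5*chi_2)(C) conj(chi(C)):
  <chi_5*chi_2, chi_1> = (1/8)[1*(2)*conj(1) + 1*(-2)*conj(1) + 2*(0)*conj(1) + 2*(0)*conj(1) + 2*(0)*conj(1)]
      = (1/8)[(2) + (-2) + (0) + (0) + (0)] = 0/8 = 0
  <chi_5*chi_2, chi_2> = (1/8)[1*(2)*conj(1) + 1*(-2)*conj(1) + 2*(0)*conj(1) + 2*(0)*conj(-1) + 2*(0)*conj(-1)]
      = (1/8)[(2) + (-2) + (0) + (0) + (0)] = 0/8 = 0
  <chi_5*chi_2, chi_3> = (1/8)[1*(2)*conj(1) + 1*(-2)*conj(1) + 2*(0)*conj(-1) + 2*(0)*conj(1) + 2*(0)*conj(-1)]
      = (1/8)[(2) + (-2) + (0) + (0) + (0)] = 0/8 = 0
  <chi_5*chi_2, chi_4> = (1/8)[1*(2)*conj(1) + 1*(-2)*conj(1) + 2*(0)*conj(-1) + 2*(0)*conj(-1) + 2*(0)*conj(1)]
      = (1/8)[(2) + (-2) + (0) + (0) + (0)] = 0/8 = 0
  <chi_5*chi_2, chi_5> = (1/8)[1*(2)*conj(2) + 1*(-2)*conj(-2) + 2*(0)*conj(0) + 2*(0)*conj(0) + 2*(0)*conj(0)]
      = (1/8)[(4) + (4) + (0) + (0) + (0)] = 8/8 = 1
Hence the multiplicities are chi_5: 1. Dimension check: dim(chi_5)*dim(chi_2) = 2*1 = 2 and sum (mult * dim) = 1*2 = 2.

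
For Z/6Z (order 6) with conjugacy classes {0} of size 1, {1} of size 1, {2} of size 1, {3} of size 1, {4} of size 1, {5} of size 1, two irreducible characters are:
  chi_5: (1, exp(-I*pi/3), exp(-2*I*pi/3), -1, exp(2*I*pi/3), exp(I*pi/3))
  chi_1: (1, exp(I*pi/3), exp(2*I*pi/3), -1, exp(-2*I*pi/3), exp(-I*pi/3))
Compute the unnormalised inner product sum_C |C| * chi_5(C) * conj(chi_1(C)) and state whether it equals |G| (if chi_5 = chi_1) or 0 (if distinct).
Sum = 0; so <chi_5, chi_1> = 0 (distinct irreducibles are orthogonal).

Why: Compute term by term over conjugacy classes (|C| * chi_5(C) * conj(chi_1(C))):
  1*(1)*conj(1) + 1*(exp(-I*pi/3))*conj(exp(I*pi/3)) + 1*(exp(-2*I*pi/3))*conj(exp(2*I*pi/3)) + 1*(-1)*conj(-1) + 1*(exp(2*I*pi/3))*conj(exp(-2*I*pi/3)) + 1*(exp(I*pi/3))*conj(exp(-I*pi/3))
  = (1) + (exp(-2*I*pi/3)) + (exp(2*I*pi/3)) + (1) + (exp(-2*I*pi/3)) + (exp(2*I*pi/3))
  = 0.
(Exp terms are combined using exp(i*s)*conj(exp(i*t)) = exp(i*(s-t)), and sums of them are collapsed using the identity that for every m > 1 the m distinct m-th roots of unity sum to 0, e.g. 1 + exp(2*I*pi/3) + exp(-2*I*pi/3) = 0.)
Dividing by |G| = 6 gives 0/6 = 0, matching the row-orthogonality relation <chi_5, chi_1> = [chi_5 = chi_1].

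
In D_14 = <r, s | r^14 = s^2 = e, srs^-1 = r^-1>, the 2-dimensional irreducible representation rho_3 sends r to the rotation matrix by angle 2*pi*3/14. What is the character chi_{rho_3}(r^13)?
chi_{rho_3}(r^13) = 2*cos(2*pi*3*13/14) = 2*cos(3*pi/7)

Reasoning: rho_3(r^13) is rotation by angle 2*pi*3*13/14, whose trace is 2*cos(2*pi*3*13/14) = 2*cos(3*pi/7).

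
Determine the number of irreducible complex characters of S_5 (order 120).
7

Reasoning: The number of irreducible complex representations of a finite group equals its number of conjugacy classes. Conjugacy classes in S_5 correspond to cycle types, i.e. partitions of 5; there are p(5) = 7 of them, so S_5 (order 120) has exactly 7 irreducible complex representations.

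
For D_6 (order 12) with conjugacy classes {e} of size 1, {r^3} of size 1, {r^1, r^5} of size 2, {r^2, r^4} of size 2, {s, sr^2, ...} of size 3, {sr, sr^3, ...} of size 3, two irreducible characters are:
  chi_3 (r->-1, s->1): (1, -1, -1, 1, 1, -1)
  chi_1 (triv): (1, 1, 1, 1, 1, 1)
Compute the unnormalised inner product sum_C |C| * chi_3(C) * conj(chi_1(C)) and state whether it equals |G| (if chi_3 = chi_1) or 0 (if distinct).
Sum = 0; so <chi_3, chi_1> = 0 (distinct irreducibles are orthogonal).

Working: Compute term by term over conjugacy classes (|C| * chi_3(C) * conj(chi_1(C))):
  1*(1)*conj(1) + 1*(-1)*conj(1) + 2*(-1)*conj(1) + 2*(1)*conj(1) + 3*(1)*conj(1) + 3*(-1)*conj(1)
  = (1) + (-1) + (-2) + (2) + (3) + (-3)
  = 0.
Dividing by |G| = 12 gives 0/12 = 0, matching the row-orthogonality relation <chi_3, chi_1> = [chi_3 = chi_1].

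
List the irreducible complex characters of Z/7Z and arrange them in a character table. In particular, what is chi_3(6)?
Character table of Z/7Z (irreps indexed chi_0,...,chi_6 with chi_k(m) = zeta_7^(k*m), zeta_7 = exp(2*pi*i/7)):
  irrep \ class  {0} (size 1)  {1} (size 1)    {2} (size 1)    {3} (size 1)    {4} (size 1)    {5} (size 1)    {6} (size 1)  
  chi_0          1             1               1               1               1               1               1             
  chi_1          1             exp(2*I*pi/7)   exp(4*I*pi/7)   exp(6*I*pi/7)   exp(-6*I*pi/7)  exp(-4*I*pi/7)  exp(-2*I*pi/7)
  chi_2          1             exp(4*I*pi/7)   exp(-6*I*pi/7)  exp(-2*I*pi/7)  exp(2*I*pi/7)   exp(6*I*pi/7)   exp(-4*I*pi/7)
  chi_3          1             exp(6*I*pi/7)   exp(-2*I*pi/7)  exp(4*I*pi/7)   exp(-4*I*pi/7)  exp(2*I*pi/7)   exp(-6*I*pi/7)
  chi_4          1             exp(-6*I*pi/7)  exp(2*I*pi/7)   exp(-4*I*pi/7)  exp(4*I*pi/7)   exp(-2*I*pi/7)  exp(6*I*pi/7) 
  chi_5          1             exp(-4*I*pi/7)  exp(6*I*pi/7)   exp(2*I*pi/7)   exp(-2*I*pi/7)  exp(-6*I*pi/7)  exp(4*I*pi/7) 
  chi_6          1             exp(-2*I*pi/7)  exp(-4*I*pi/7)  exp(-6*I*pi/7)  exp(6*I*pi/7)   exp(4*I*pi/7)   exp(2*I*pi/7) 

Spot check: chi_3(6) = zeta_7^(3*6) = zeta_7^18 = exp(-6*I*pi/7).

Explanation: Z/7Z is abelian, so all 7 irreducible complex representations are 1-dimensional. They are given by chi_k(m) = zeta_7^(k*m) for k = 0,...,6. Row orthogonality: sum_m chi_k(m) conj(chi_l(m)) = 7 * [k = l].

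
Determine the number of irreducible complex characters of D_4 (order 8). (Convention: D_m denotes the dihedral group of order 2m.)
5

Derivation: The number of irreducible complex representations of a finite group equals its number of conjugacy classes. D_4 has 5 conjugacy classes (n/2 + 3 for n even), so D_4 (order 8) has exactly 5 irreducible complex representations.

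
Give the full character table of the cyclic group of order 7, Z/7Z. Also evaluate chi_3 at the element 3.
Character table of Z/7Z (irreps indexed chi_0,...,chi_6 with chi_k(m) = zeta_7^(k*m), zeta_7 = exp(2*pi*i/7)):
  irrep \ class  {0} (size 1)  {1} (size 1)    {2} (size 1)    {3} (size 1)    {4} (size 1)    {5} (size 1)    {6} (size 1)  
  chi_0          1             1               1               1               1               1               1             
  chi_1          1             exp(2*I*pi/7)   exp(4*I*pi/7)   exp(6*I*pi/7)   exp(-6*I*pi/7)  exp(-4*I*pi/7)  exp(-2*I*pi/7)
  chi_2          1             exp(4*I*pi/7)   exp(-6*I*pi/7)  exp(-2*I*pi/7)  exp(2*I*pi/7)   exp(6*I*pi/7)   exp(-4*I*pi/7)
  chi_3          1             exp(6*I*pi/7)   exp(-2*I*pi/7)  exp(4*I*pi/7)   exp(-4*I*pi/7)  exp(2*I*pi/7)   exp(-6*I*pi/7)
  chi_4          1             exp(-6*I*pi/7)  exp(2*I*pi/7)   exp(-4*I*pi/7)  exp(4*I*pi/7)   exp(-2*I*pi/7)  exp(6*I*pi/7) 
  chi_5          1             exp(-4*I*pi/7)  exp(6*I*pi/7)   exp(2*I*pi/7)   exp(-2*I*pi/7)  exp(-6*I*pi/7)  exp(4*I*pi/7) 
  chi_6          1             exp(-2*I*pi/7)  exp(-4*I*pi/7)  exp(-6*I*pi/7)  exp(6*I*pi/7)   exp(4*I*pi/7)   exp(2*I*pi/7) 

Spot check: chi_3(3) = zeta_7^(3*3) = zeta_7^9 = exp(4*I*pi/7).

Justification: Z/7Z is abelian, so all 7 irreducible complex representations are 1-dimensional. They are given by chi_k(m) = zeta_7^(k*m) for k = 0,...,6. Row orthogonality: sum_m chi_k(m) conj(chi_l(m)) = 7 * [k = l].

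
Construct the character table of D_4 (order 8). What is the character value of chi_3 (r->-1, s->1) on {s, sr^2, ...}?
Conjugacy classes: {e} of size 1, {r^2} of size 1, {r^1, r^3} of size 2, {s, sr^2, ...} of size 2, {sr, sr^3, ...} of size 2.
Character table:
  irrep \ class              {e} (size 1)  {r^2} (size 1)  {r^1, r^3} (size 2)  {s, sr^2, ...} (size 2)  {sr, sr^3, ...} (size 2)
  chi_1 (triv)               1             1               1                    1                        1                       
  chi_2 (sign: r->1, s->-1)  1             1               1                    -1                       -1                      
  chi_3 (r->-1, s->1)        1             1               -1                   1                        -1                      
  chi_4 (r->-1, s->-1)       1             1               -1                   -1                       1                       
  chi_5 (2d, j=1)            2             -2              0                    0                        0                       

Spot check: chi_3 (r->-1, s->1) on {s, sr^2, ...} = 1.

Working: D_4 has order 2*4 = 8 with 5 conjugacy classes, hence 5 irreducibles. Sum of squared dims 1 + 1 + 1 + 1 + 4 = 8 = |G|. Linear characters come from the abelianisation; the 2-dimensional irreps have character r^k -> 2*cos(2*pi*j*k/4), reflections -> 0.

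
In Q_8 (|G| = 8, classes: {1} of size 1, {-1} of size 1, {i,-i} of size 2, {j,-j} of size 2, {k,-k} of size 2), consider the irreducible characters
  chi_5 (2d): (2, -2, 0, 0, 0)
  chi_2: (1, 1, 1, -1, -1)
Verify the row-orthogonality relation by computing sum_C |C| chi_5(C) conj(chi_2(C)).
Sum = 0; so <chi_5, chi_2> = 0 (distinct irreducibles are orthogonal).

Proof sketch: Compute term by term over conjugacy classes (|C| * chi_5(C) * conj(chi_2(C))):
  1*(2)*conj(1) + 1*(-2)*conj(1) + 2*(0)*conj(1) + 2*(0)*conj(-1) + 2*(0)*conj(-1)
  = (2) + (-2) + (0) + (0) + (0)
  = 0.
Dividing by |G| = 8 gives 0/8 = 0, matching the row-orthogonality relation <chi_5, chi_2> = [chi_5 = chi_2].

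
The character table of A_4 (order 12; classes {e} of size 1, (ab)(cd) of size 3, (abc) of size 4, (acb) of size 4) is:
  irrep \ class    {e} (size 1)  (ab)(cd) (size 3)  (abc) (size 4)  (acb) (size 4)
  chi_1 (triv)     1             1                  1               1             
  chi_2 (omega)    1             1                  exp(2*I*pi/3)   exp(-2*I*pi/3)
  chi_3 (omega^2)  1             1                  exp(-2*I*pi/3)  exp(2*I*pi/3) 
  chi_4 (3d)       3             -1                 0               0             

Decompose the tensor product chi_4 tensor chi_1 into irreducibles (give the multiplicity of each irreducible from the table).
chi_4 tensor chi_1 = chi_4 (all other irreducibles have multiplicity 0).

Details: The character of a tensor product is the pointwise product (chi_4 * chi_1)(C) = chi_4(C) * chi_1(C):
  {e}: (3)*(1), (ab)(cd): (-1)*(1), (abc): (0)*(1), (acb): (0)*(1)
so (chi_4 * chi_1) takes values
  {e} -> 3, (ab)(cd) -> -1, (abc) -> 0, (acb) -> 0.
Now take the inner product of this character with each irreducible chi from the table, <chi_4*chi_1, chi> = (1/12) sum_C |C| (chi_4*chi_1)(C) conj(chi(C)):
  <chi_4*chi_1, chi_1> = (1/12)[1*(3)*conj(1) + 3*(-1)*conj(1) + 4*(0)*conj(1) + 4*(0)*conj(1)]
      = (1/12)[(3) + (-3) + (0) + (0)] = 0/12 = 0
  <chi_4*chi_1, chi_2> = (1/12)[1*(3)*conj(1) + 3*(-1)*conj(1) + 4*(0)*conj(exp(2*I*pi/3)) + 4*(0)*conj(exp(-2*I*pi/3))]
      = (1/12)[(3) + (-3) + (0) + (0)] = 0/12 = 0
  <chi_4*chi_1, chi_3> = (1/12)[1*(3)*conj(1) + 3*(-1)*conj(1) + 4*(0)*conj(exp(-2*I*pi/3)) + 4*(0)*conj(exp(2*I*pi/3))]
      = (1/12)[(3) + (-3) + (0) + (0)] = 0/12 = 0
  <chi_4*chi_1, chi_4> = (1/12)[1*(3)*conj(3) + 3*(-1)*conj(-1) + 4*(0)*conj(0) + 4*(0)*conj(0)]
      = (1/12)[(9) + (3) + (0) + (0)] = 12/12 = 1
(Exp terms are combined using exp(i*s)*conj(exp(i*t)) = exp(i*(s-t)), and sums of them are collapsed using the identity that for every m > 1 the m distinct m-th roots of unity sum to 0, e.g. 1 + exp(2*I*pi/3) + exp(-2*I*pi/3) = 0.)
Hence the multiplicities are chi_4: 1. Dimension check: dim(chi_4)*dim(chi_1) = 3*1 = 3 and sum (mult * dim) = 1*3 = 3.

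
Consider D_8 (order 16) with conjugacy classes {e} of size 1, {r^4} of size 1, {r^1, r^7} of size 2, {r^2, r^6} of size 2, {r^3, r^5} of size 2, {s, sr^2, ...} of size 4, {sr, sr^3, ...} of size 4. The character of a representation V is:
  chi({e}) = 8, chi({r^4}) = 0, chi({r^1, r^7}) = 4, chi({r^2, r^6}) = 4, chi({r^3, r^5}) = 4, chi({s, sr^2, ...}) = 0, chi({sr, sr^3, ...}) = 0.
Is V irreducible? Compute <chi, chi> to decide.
Not irreducible (reducible): <chi, chi> = 10 > 1.

Explanation: <chi, chi> = (1/|G|) sum_C |C| * |chi(C)|^2 = (1/16)[1*|8|^2 + 1*|0|^2 + 2*|4|^2 + 2*|4|^2 + 2*|4|^2 + 4*|0|^2 + 4*|0|^2]
  = (1/16)[(64) + (0) + (32) + (32) + (32) + (0) + (0)] = 160/16 = 10.
A character is irreducible iff <chi, chi> = 1, so this representation is reducible.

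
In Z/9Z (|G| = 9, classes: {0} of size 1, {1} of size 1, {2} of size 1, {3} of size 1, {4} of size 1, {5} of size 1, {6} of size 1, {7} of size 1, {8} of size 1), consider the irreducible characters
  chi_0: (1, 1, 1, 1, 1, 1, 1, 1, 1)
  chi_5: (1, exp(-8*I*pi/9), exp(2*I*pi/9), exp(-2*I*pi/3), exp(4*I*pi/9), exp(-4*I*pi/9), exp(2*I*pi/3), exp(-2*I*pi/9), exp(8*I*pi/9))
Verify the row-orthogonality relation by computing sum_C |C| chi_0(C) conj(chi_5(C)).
Sum = 0; so <chi_0, chi_5> = 0 (distinct irreducibles are orthogonal).

Derivation: Compute term by term over conjugacy classes (|C| * chi_0(C) * conj(chi_5(C))):
  1*(1)*conj(1) + 1*(1)*conj(exp(-8*I*pi/9)) + 1*(1)*conj(exp(2*I*pi/9)) + 1*(1)*conj(exp(-2*I*pi/3)) + 1*(1)*conj(exp(4*I*pi/9)) + 1*(1)*conj(exp(-4*I*pi/9)) + 1*(1)*conj(exp(2*I*pi/3)) + 1*(1)*conj(exp(-2*I*pi/9)) + 1*(1)*conj(exp(8*I*pi/9))
  = (1) + (exp(8*I*pi/9)) + (exp(-2*I*pi/9)) + (exp(2*I*pi/3)) + (exp(-4*I*pi/9)) + (exp(4*I*pi/9)) + (exp(-2*I*pi/3)) + (exp(2*I*pi/9)) + (exp(-8*I*pi/9))
  = 0.
(Exp terms are combined using exp(i*s)*conj(exp(i*t)) = exp(i*(s-t)), and sums of them are collapsed using the identity that for every m > 1 the m distinct m-th roots of unity sum to 0, e.g. 1 + exp(2*I*pi/3) + exp(-2*I*pi/3) = 0.)
Dividing by |G| = 9 gives 0/9 = 0, matching the row-orthogonality relation <chi_0, chi_5> = [chi_0 = chi_5].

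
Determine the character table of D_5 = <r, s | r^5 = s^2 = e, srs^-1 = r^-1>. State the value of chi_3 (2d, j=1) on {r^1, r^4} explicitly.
Conjugacy classes: {e} of size 1, {r^1, r^4} of size 2, {r^2, r^3} of size 2, {s, sr, ..., sr^4} of size 5.
Character table:
  irrep \ class              {e} (size 1)  {r^1, r^4} (size 2)  {r^2, r^3} (size 2)  {s, sr, ..., sr^4} (size 5)
  chi_1 (triv)               1             1                    1                    1                          
  chi_2 (sign: r->1, s->-1)  1             1                    1                    -1                         
  chi_3 (2d, j=1)            2             -1/2 + sqrt(5)/2     -sqrt(5)/2 - 1/2     0                          
  chi_4 (2d, j=2)            2             -sqrt(5)/2 - 1/2     -1/2 + sqrt(5)/2     0                          

Spot check: chi_3 (2d, j=1) on {r^1, r^4} = -1/2 + sqrt(5)/2.

Details: D_5 has order 2*5 = 10 with 4 conjugacy classes, hence 4 irreducibles. Sum of squared dims 1 + 1 + 4 + 4 = 10 = |G|. Linear characters come from the abelianisation; the 2-dimensional irreps have character r^k -> 2*cos(2*pi*j*k/5), reflections -> 0.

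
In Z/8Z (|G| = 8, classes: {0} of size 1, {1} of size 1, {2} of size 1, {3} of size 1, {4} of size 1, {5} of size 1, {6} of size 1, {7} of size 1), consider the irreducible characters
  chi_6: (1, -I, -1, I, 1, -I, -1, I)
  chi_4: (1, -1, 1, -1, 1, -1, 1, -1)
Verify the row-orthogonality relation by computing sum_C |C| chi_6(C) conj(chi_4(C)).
Sum = 0; so <chi_6, chi_4> = 0 (distinct irreducibles are orthogonal).

Why: Compute term by term over conjugacy classes (|C| * chi_6(C) * conj(chi_4(C))):
  1*(1)*conj(1) + 1*(-I)*conj(-1) + 1*(-1)*conj(1) + 1*(I)*conj(-1) + 1*(1)*conj(1) + 1*(-I)*conj(-1) + 1*(-1)*conj(1) + 1*(I)*conj(-1)
  = (1) + (I) + (-1) + (-I) + (1) + (I) + (-1) + (-I)
  = 0.
(Exp terms are combined using exp(i*s)*conj(exp(i*t)) = exp(i*(s-t)), and sums of them are collapsed using the identity that for every m > 1 the m distinct m-th roots of unity sum to 0, e.g. 1 + exp(2*I*pi/3) + exp(-2*I*pi/3) = 0.)
Dividing by |G| = 8 gives 0/8 = 0, matching the row-orthogonality relation <chi_6, chi_4> = [chi_6 = chi_4].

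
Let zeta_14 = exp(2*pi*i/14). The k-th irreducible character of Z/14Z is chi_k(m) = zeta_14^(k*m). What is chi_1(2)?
chi_1(2) = zeta_14^2 = exp(2*I*pi/7)

Proof sketch: chi_1(2) = zeta_14^(1*2) = zeta_14^2. Since zeta_14^14 = 1, this equals zeta_14^2 = exp(2*pi*i*2/14) = exp(2*I*pi/7).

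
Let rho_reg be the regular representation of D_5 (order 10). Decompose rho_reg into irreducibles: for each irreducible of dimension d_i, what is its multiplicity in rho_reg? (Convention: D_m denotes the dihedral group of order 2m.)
Each irreducible V_i of dimension d_i appears with multiplicity d_i, i.e. rho_reg = (direct sum over all irreducibles V_i) d_i V_i. The irreducible dimensions for D_5 are 1, 1, 2, 2: 2 irreducibles of dimension 1, each with multiplicity 1; 2 irreducibles of dimension 2, each with multiplicity 2. Total dimension 2*1*1 + 2*2*2 = 10 = |G|.

Justification: General theorem: in the regular representation of a finite group G, each irreducible appears with multiplicity equal to its dimension. Check: dim(rho_reg) = sum d_i^2 = 1 + 1 + 4 + 4 = 10 = |G|.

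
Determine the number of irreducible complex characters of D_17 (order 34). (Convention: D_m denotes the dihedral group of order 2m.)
10

Proof sketch: The number of irreducible complex representations of a finite group equals its number of conjugacy classes. D_17 has 10 conjugacy classes ((n+3)/2 for n odd), so D_17 (order 34) has exactly 10 irreducible complex representations.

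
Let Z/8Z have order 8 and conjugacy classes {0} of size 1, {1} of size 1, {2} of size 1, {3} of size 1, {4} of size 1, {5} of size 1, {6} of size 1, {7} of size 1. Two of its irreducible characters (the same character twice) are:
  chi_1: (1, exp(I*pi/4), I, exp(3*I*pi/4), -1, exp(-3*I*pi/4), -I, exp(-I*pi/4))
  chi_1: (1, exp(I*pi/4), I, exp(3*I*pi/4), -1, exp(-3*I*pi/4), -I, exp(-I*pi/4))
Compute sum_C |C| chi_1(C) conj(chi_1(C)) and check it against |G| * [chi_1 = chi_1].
Sum = 8 = |G| = 8; so <chi_1, chi_1> = 1 (norm-1 confirms irreducibility).

Working: Compute term by term over conjugacy classes (|C| * chi_1(C) * conj(chi_1(C))):
  1*(1)*conj(1) + 1*(exp(I*pi/4))*conj(exp(I*pi/4)) + 1*(I)*conj(I) + 1*(exp(3*I*pi/4))*conj(exp(3*I*pi/4)) + 1*(-1)*conj(-1) + 1*(exp(-3*I*pi/4))*conj(exp(-3*I*pi/4)) + 1*(-I)*conj(-I) + 1*(exp(-I*pi/4))*conj(exp(-I*pi/4))
  = (1) + (1) + (1) + (1) + (1) + (1) + (1) + (1)
  = 8.
(Exp terms are combined using exp(i*s)*conj(exp(i*t)) = exp(i*(s-t)), and sums of them are collapsed using the identity that for every m > 1 the m distinct m-th roots of unity sum to 0, e.g. 1 + exp(2*I*pi/3) + exp(-2*I*pi/3) = 0.)
Dividing by |G| = 8 gives 8/8 = 1, matching the row-orthogonality relation <chi_1, chi_1> = [chi_1 = chi_1].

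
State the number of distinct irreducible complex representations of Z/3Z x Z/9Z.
27

Details: The number of irreducible complex representations of a finite group equals its number of conjugacy classes. Z/3Z x Z/9Z is abelian of order 27, so every element is its own conjugacy class: 27 classes, so Z/3Z x Z/9Z (order 27) has exactly 27 irreducible complex representations.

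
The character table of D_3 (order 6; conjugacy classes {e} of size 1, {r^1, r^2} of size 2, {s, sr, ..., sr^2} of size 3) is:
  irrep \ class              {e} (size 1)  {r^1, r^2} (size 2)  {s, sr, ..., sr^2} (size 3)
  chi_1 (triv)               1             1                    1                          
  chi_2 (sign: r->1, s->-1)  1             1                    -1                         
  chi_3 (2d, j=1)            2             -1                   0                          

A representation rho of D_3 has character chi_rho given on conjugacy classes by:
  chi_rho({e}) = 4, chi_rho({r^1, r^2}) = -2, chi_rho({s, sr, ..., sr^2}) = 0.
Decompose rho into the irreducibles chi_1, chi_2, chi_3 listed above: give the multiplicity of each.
Multiplicities: chi_1: 0, chi_2: 0, chi_3: 2.

Use <chi_rho, chi> = (1/|G|) sum_C |C| * chi_rho(C) * conj(chi(C)) with |G| = 6 for each irreducible chi in the table:
  <chi_rho, chi_1> = (1/6)[1*(4)*conj(1) + 2*(-2)*conj(1) + 3*(0)*conj(1)]
      = (1/6)[(4) + (-4) + (0)] = 0/6 = 0
  <chi_rho, chi_2> = (1/6)[1*(4)*conj(1) + 2*(-2)*conj(1) + 3*(0)*conj(-1)]
      = (1/6)[(4) + (-4) + (0)] = 0/6 = 0
  <chi_rho, chi_3> = (1/6)[1*(4)*conj(2) + 2*(-2)*conj(-1) + 3*(0)*conj(0)]
      = (1/6)[(8) + (4) + (0)] = 12/6 = 2
Dimension check: dim(rho) = sum (mult * dim) = 0*1 + 0*1 + 2*2 = 4 = chi_rho(e) = 4.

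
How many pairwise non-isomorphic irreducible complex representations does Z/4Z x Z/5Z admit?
20

Details: The number of irreducible complex representations of a finite group equals its number of conjugacy classes. Z/4Z x Z/5Z is abelian of order 20, so every element is its own conjugacy class: 20 classes, so Z/4Z x Z/5Z (order 20) has exactly 20 irreducible complex representations.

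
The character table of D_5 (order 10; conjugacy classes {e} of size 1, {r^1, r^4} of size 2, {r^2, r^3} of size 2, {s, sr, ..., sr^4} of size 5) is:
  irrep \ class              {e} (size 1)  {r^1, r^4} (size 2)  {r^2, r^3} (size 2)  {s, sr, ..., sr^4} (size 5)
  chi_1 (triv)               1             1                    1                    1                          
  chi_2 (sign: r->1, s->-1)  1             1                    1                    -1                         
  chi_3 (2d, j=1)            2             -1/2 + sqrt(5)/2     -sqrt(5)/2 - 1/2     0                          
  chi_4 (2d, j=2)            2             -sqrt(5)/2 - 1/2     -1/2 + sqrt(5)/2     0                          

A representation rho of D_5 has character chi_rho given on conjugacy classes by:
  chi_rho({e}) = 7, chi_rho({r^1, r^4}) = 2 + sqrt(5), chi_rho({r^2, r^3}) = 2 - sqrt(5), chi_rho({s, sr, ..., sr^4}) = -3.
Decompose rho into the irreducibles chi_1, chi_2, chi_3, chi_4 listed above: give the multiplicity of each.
Multiplicities: chi_1: 0, chi_2: 3, chi_3: 2, chi_4: 0.

Derivation: Use <chi_rho, chi> = (1/|G|) sum_C |C| * chi_rho(C) * conj(chi(C)) with |G| = 10 for each irreducible chi in the table:
  <chi_rho, chi_1> = (1/10)[1*(7)*conj(1) + 2*(2 + sqrt(5))*conj(1) + 2*(2 - sqrt(5))*conj(1) + 5*(-3)*conj(1)]
      = (1/10)[(7) + (4 + 2*sqrt(5)) + (4 - 2*sqrt(5)) + (-15)] = 0/10 = 0
  <chi_rho, chi_2> = (1/10)[1*(7)*conj(1) + 2*(2 + sqrt(5))*conj(1) + 2*(2 - sqrt(5))*conj(1) + 5*(-3)*conj(-1)]
      = (1/10)[(7) + (4 + 2*sqrt(5)) + (4 - 2*sqrt(5)) + (15)] = 30/10 = 3
  <chi_rho, chi_3> = (1/10)[1*(7)*conj(2) + 2*(2 + sqrt(5))*conj(-1/2 + sqrt(5)/2) + 2*(2 - sqrt(5))*conj(-sqrt(5)/2 - 1/2) + 5*(-3)*conj(0)]
      = (1/10)[(14) + (sqrt(5) + 3) + (3 - sqrt(5)) + (0)] = 20/10 = 2
  <chi_rho, chi_4> = (1/10)[1*(7)*conj(2) + 2*(2 + sqrt(5))*conj(-sqrt(5)/2 - 1/2) + 2*(2 - sqrt(5))*conj(-1/2 + sqrt(5)/2) + 5*(-3)*conj(0)]
      = (1/10)[(14) + (-7 - 3*sqrt(5)) + (-7 + 3*sqrt(5)) + (0)] = 0/10 = 0
Dimension check: dim(rho) = sum (mult * dim) = 0*1 + 3*1 + 2*2 + 0*2 = 7 = chi_rho(e) = 7.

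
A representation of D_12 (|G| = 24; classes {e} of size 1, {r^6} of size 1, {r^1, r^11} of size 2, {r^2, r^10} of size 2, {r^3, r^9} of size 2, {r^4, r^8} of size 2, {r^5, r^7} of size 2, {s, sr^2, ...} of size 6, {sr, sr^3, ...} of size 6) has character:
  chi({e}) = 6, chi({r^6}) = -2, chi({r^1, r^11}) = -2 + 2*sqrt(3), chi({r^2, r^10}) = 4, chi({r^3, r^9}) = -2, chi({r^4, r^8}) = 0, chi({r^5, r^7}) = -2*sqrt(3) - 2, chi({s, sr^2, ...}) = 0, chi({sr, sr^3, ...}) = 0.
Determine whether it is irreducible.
Not irreducible (reducible): <chi, chi> = 6 > 1.

Why: <chi, chi> = (1/|G|) sum_C |C| * |chi(C)|^2 = (1/24)[1*|6|^2 + 1*|-2|^2 + 2*|-2 + 2*sqrt(3)|^2 + 2*|4|^2 + 2*|-2|^2 + 2*|0|^2 + 2*|-2*sqrt(3) - 2|^2 + 6*|0|^2 + 6*|0|^2]
  = (1/24)[(36) + (4) + (32 - 16*sqrt(3)) + (32) + (8) + (0) + (16*sqrt(3) + 32) + (0) + (0)] = 144/24 = 6.
A character is irreducible iff <chi, chi> = 1, so this representation is reducible.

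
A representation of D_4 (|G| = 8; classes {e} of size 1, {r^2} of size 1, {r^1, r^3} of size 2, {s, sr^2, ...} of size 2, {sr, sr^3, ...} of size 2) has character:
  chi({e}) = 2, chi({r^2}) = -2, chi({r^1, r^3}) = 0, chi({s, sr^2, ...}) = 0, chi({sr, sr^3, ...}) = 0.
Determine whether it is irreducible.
Irreducible: <chi, chi> = 1.

Proof sketch: <chi, chi> = (1/|G|) sum_C |C| * |chi(C)|^2 = (1/8)[1*|2|^2 + 1*|-2|^2 + 2*|0|^2 + 2*|0|^2 + 2*|0|^2]
  = (1/8)[(4) + (4) + (0) + (0) + (0)] = 8/8 = 1.
A character is irreducible iff <chi, chi> = 1, so this representation is irreducible.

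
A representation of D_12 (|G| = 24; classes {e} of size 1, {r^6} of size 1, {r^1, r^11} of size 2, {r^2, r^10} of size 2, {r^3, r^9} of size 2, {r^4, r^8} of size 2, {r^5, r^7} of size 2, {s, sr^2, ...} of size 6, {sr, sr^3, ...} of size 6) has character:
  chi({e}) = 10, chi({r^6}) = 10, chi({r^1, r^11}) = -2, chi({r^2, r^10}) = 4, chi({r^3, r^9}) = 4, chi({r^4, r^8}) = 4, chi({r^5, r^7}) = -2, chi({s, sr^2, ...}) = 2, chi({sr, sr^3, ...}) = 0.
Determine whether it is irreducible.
Not irreducible (reducible): <chi, chi> = 14 > 1.

Proof sketch: <chi, chi> = (1/|G|) sum_C |C| * |chi(C)|^2 = (1/24)[1*|10|^2 + 1*|10|^2 + 2*|-2|^2 + 2*|4|^2 + 2*|4|^2 + 2*|4|^2 + 2*|-2|^2 + 6*|2|^2 + 6*|0|^2]
  = (1/24)[(100) + (100) + (8) + (32) + (32) + (32) + (8) + (24) + (0)] = 336/24 = 14.
A character is irreducible iff <chi, chi> = 1, so this representation is reducible.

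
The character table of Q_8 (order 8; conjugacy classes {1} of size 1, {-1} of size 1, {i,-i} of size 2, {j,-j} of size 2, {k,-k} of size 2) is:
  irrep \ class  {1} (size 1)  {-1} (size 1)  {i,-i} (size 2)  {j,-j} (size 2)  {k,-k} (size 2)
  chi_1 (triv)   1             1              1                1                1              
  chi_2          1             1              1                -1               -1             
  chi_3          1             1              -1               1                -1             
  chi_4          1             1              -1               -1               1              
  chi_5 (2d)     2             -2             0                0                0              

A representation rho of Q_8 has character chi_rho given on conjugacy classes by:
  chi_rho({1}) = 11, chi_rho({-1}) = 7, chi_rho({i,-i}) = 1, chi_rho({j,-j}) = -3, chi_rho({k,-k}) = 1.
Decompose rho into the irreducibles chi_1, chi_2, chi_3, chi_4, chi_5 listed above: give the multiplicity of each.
Multiplicities: chi_1: 2, chi_2: 3, chi_3: 1, chi_4: 3, chi_5: 1.

Argument: Use <chi_rho, chi> = (1/|G|) sum_C |C| * chi_rho(C) * conj(chi(C)) with |G| = 8 for each irreducible chi in the table:
  <chi_rho, chi_1> = (1/8)[1*(11)*conj(1) + 1*(7)*conj(1) + 2*(1)*conj(1) + 2*(-3)*conj(1) + 2*(1)*conj(1)]
      = (1/8)[(11) + (7) + (2) + (-6) + (2)] = 16/8 = 2
  <chi_rho, chi_2> = (1/8)[1*(11)*conj(1) + 1*(7)*conj(1) + 2*(1)*conj(1) + 2*(-3)*conj(-1) + 2*(1)*conj(-1)]
      = (1/8)[(11) + (7) + (2) + (6) + (-2)] = 24/8 = 3
  <chi_rho, chi_3> = (1/8)[1*(11)*conj(1) + 1*(7)*conj(1) + 2*(1)*conj(-1) + 2*(-3)*conj(1) + 2*(1)*conj(-1)]
      = (1/8)[(11) + (7) + (-2) + (-6) + (-2)] = 8/8 = 1
  <chi_rho, chi_4> = (1/8)[1*(11)*conj(1) + 1*(7)*conj(1) + 2*(1)*conj(-1) + 2*(-3)*conj(-1) + 2*(1)*conj(1)]
      = (1/8)[(11) + (7) + (-2) + (6) + (2)] = 24/8 = 3
  <chi_rho, chi_5> = (1/8)[1*(11)*conj(2) + 1*(7)*conj(-2) + 2*(1)*conj(0) + 2*(-3)*conj(0) + 2*(1)*conj(0)]
      = (1/8)[(22) + (-14) + (0) + (0) + (0)] = 8/8 = 1
Dimension check: dim(rho) = sum (mult * dim) = 2*1 + 3*1 + 1*1 + 3*1 + 1*2 = 11 = chi_rho(e) = 11.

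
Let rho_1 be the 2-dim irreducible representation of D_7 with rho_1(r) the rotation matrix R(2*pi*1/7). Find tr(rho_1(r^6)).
chi_{rho_1}(r^6) = 2*cos(2*pi*1*6/7) = 2*cos(2*pi/7)

Derivation: rho_1(r^6) is rotation by angle 2*pi*1*6/7, whose trace is 2*cos(2*pi*1*6/7) = 2*cos(2*pi/7).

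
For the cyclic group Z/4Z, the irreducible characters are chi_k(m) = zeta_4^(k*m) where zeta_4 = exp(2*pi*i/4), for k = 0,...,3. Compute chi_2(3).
chi_2(3) = zeta_4^6 = -1

chi_2(3) = zeta_4^(2*3) = zeta_4^6. Since zeta_4^4 = 1, this equals zeta_4^2 = exp(2*pi*i*2/4) = -1.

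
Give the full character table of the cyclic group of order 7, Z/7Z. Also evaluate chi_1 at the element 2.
Character table of Z/7Z (irreps indexed chi_0,...,chi_6 with chi_k(m) = zeta_7^(k*m), zeta_7 = exp(2*pi*i/7)):
  irrep \ class  {0} (size 1)  {1} (size 1)    {2} (size 1)    {3} (size 1)    {4} (size 1)    {5} (size 1)    {6} (size 1)  
  chi_0          1             1               1               1               1               1               1             
  chi_1          1             exp(2*I*pi/7)   exp(4*I*pi/7)   exp(6*I*pi/7)   exp(-6*I*pi/7)  exp(-4*I*pi/7)  exp(-2*I*pi/7)
  chi_2          1             exp(4*I*pi/7)   exp(-6*I*pi/7)  exp(-2*I*pi/7)  exp(2*I*pi/7)   exp(6*I*pi/7)   exp(-4*I*pi/7)
  chi_3          1             exp(6*I*pi/7)   exp(-2*I*pi/7)  exp(4*I*pi/7)   exp(-4*I*pi/7)  exp(2*I*pi/7)   exp(-6*I*pi/7)
  chi_4          1             exp(-6*I*pi/7)  exp(2*I*pi/7)   exp(-4*I*pi/7)  exp(4*I*pi/7)   exp(-2*I*pi/7)  exp(6*I*pi/7) 
  chi_5          1             exp(-4*I*pi/7)  exp(6*I*pi/7)   exp(2*I*pi/7)   exp(-2*I*pi/7)  exp(-6*I*pi/7)  exp(4*I*pi/7) 
  chi_6          1             exp(-2*I*pi/7)  exp(-4*I*pi/7)  exp(-6*I*pi/7)  exp(6*I*pi/7)   exp(4*I*pi/7)   exp(2*I*pi/7) 

Spot check: chi_1(2) = zeta_7^(1*2) = zeta_7^2 = exp(4*I*pi/7).

Reasoning: Z/7Z is abelian, so all 7 irreducible complex representations are 1-dimensional. They are given by chi_k(m) = zeta_7^(k*m) for k = 0,...,6. Row orthogonality: sum_m chi_k(m) conj(chi_l(m)) = 7 * [k = l].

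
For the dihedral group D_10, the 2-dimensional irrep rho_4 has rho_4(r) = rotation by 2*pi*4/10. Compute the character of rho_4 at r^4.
chi_{rho_4}(r^4) = 2*cos(2*pi*4*4/10) = -sqrt(5)/2 - 1/2

Solution. rho_4(r^4) is rotation by angle 2*pi*4*4/10, whose trace is 2*cos(2*pi*4*4/10) = -sqrt(5)/2 - 1/2.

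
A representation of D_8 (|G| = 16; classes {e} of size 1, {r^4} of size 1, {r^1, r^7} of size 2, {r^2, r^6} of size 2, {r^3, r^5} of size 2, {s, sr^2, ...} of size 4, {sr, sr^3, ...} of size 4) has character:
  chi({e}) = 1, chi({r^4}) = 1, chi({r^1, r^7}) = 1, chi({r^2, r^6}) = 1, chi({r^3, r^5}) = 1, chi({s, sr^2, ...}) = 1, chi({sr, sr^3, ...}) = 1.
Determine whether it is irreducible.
Irreducible: <chi, chi> = 1.

Working: <chi, chi> = (1/|G|) sum_C |C| * |chi(C)|^2 = (1/16)[1*|1|^2 + 1*|1|^2 + 2*|1|^2 + 2*|1|^2 + 2*|1|^2 + 4*|1|^2 + 4*|1|^2]
  = (1/16)[(1) + (1) + (2) + (2) + (2) + (4) + (4)] = 16/16 = 1.
A character is irreducible iff <chi, chi> = 1, so this representation is irreducible.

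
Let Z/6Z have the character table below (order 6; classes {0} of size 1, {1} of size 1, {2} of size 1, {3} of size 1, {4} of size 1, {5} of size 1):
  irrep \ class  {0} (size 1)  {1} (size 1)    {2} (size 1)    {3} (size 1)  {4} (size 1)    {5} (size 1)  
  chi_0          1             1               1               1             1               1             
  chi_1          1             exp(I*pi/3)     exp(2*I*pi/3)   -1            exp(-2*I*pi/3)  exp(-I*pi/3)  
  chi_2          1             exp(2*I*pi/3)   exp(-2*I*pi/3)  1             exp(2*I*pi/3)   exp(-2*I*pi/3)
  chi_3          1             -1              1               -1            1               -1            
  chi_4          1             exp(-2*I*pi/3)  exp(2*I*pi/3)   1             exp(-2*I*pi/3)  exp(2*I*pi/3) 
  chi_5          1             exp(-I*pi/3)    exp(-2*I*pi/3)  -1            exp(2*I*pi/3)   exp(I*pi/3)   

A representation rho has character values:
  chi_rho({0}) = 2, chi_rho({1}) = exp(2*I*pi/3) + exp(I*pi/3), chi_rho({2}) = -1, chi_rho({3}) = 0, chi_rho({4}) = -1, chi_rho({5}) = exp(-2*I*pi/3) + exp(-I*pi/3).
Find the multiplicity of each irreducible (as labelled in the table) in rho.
Multiplicities: chi_0: 0, chi_1: 1, chi_2: 1, chi_3: 0, chi_4: 0, chi_5: 0.

Proof sketch: Use <chi_rho, chi> = (1/|G|) sum_C |C| * chi_rho(C) * conj(chi(C)) with |G| = 6 for each irreducible chi in the table:
  <chi_rho, chi_0> = (1/6)[1*(2)*conj(1) + 1*(exp(2*I*pi/3) + exp(I*pi/3))*conj(1) + 1*(-1)*conj(1) + 1*(0)*conj(1) + 1*(-1)*conj(1) + 1*(exp(-2*I*pi/3) + exp(-I*pi/3))*conj(1)]
      = (1/6)[(2) + (exp(2*I*pi/3) + exp(I*pi/3)) + (-1) + (0) + (-1) + (exp(-2*I*pi/3) + exp(-I*pi/3))] = 0/6 = 0
  <chi_rho, chi_1> = (1/6)[1*(2)*conj(1) + 1*(exp(2*I*pi/3) + exp(I*pi/3))*conj(exp(I*pi/3)) + 1*(-1)*conj(exp(2*I*pi/3)) + 1*(0)*conj(-1) + 1*(-1)*conj(exp(-2*I*pi/3)) + 1*(exp(-2*I*pi/3) + exp(-I*pi/3))*conj(exp(-I*pi/3))]
      = (1/6)[(2) + (1 + exp(I*pi/3)) + (1 + exp(2*I*pi/3)) + (0) + (1 + exp(-2*I*pi/3)) + (1 + exp(-I*pi/3))] = 6/6 = 1
  <chi_rho, chi_2> = (1/6)[1*(2)*conj(1) + 1*(exp(2*I*pi/3) + exp(I*pi/3))*conj(exp(2*I*pi/3)) + 1*(-1)*conj(exp(-2*I*pi/3)) + 1*(0)*conj(1) + 1*(-1)*conj(exp(2*I*pi/3)) + 1*(exp(-2*I*pi/3) + exp(-I*pi/3))*conj(exp(-2*I*pi/3))]
      = (1/6)[(2) + (1 + exp(-I*pi/3)) + (1 + exp(-2*I*pi/3)) + (0) + (1 + exp(2*I*pi/3)) + (1 + exp(I*pi/3))] = 6/6 = 1
  <chi_rho, chi_3> = (1/6)[1*(2)*conj(1) + 1*(exp(2*I*pi/3) + exp(I*pi/3))*conj(-1) + 1*(-1)*conj(1) + 1*(0)*conj(-1) + 1*(-1)*conj(1) + 1*(exp(-2*I*pi/3) + exp(-I*pi/3))*conj(-1)]
      = (1/6)[(2) + (-exp(I*pi/3) - exp(2*I*pi/3)) + (-1) + (0) + (-1) + (-exp(-I*pi/3) - exp(-2*I*pi/3))] = 0/6 = 0
  <chi_rho, chi_4> = (1/6)[1*(2)*conj(1) + 1*(exp(2*I*pi/3) + exp(I*pi/3))*conj(exp(-2*I*pi/3)) + 1*(-1)*conj(exp(2*I*pi/3)) + 1*(0)*conj(1) + 1*(-1)*conj(exp(-2*I*pi/3)) + 1*(exp(-2*I*pi/3) + exp(-I*pi/3))*conj(exp(2*I*pi/3))]
      = (1/6)[(2) + (-1 + exp(-2*I*pi/3)) + (1 + exp(2*I*pi/3)) + (0) + (1 + exp(-2*I*pi/3)) + (-1 + exp(2*I*pi/3))] = 0/6 = 0
  <chi_rho, chi_5> = (1/6)[1*(2)*conj(1) + 1*(exp(2*I*pi/3) + exp(I*pi/3))*conj(exp(-I*pi/3)) + 1*(-1)*conj(exp(-2*I*pi/3)) + 1*(0)*conj(-1) + 1*(-1)*conj(exp(2*I*pi/3)) + 1*(exp(-2*I*pi/3) + exp(-I*pi/3))*conj(exp(I*pi/3))]
      = (1/6)[(2) + (-1 + exp(2*I*pi/3)) + (1 + exp(-2*I*pi/3)) + (0) + (1 + exp(2*I*pi/3)) + (-1 + exp(-2*I*pi/3))] = 0/6 = 0
(Exp terms are combined using exp(i*s)*conj(exp(i*t)) = exp(i*(s-t)), and sums of them are collapsed using the identity that for every m > 1 the m distinct m-th roots of unity sum to 0, e.g. 1 + exp(2*I*pi/3) + exp(-2*I*pi/3) = 0.)
Dimension check: dim(rho) = sum (mult * dim) = 0*1 + 1*1 + 1*1 + 0*1 + 0*1 + 0*1 = 2 = chi_rho(e) = 2.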